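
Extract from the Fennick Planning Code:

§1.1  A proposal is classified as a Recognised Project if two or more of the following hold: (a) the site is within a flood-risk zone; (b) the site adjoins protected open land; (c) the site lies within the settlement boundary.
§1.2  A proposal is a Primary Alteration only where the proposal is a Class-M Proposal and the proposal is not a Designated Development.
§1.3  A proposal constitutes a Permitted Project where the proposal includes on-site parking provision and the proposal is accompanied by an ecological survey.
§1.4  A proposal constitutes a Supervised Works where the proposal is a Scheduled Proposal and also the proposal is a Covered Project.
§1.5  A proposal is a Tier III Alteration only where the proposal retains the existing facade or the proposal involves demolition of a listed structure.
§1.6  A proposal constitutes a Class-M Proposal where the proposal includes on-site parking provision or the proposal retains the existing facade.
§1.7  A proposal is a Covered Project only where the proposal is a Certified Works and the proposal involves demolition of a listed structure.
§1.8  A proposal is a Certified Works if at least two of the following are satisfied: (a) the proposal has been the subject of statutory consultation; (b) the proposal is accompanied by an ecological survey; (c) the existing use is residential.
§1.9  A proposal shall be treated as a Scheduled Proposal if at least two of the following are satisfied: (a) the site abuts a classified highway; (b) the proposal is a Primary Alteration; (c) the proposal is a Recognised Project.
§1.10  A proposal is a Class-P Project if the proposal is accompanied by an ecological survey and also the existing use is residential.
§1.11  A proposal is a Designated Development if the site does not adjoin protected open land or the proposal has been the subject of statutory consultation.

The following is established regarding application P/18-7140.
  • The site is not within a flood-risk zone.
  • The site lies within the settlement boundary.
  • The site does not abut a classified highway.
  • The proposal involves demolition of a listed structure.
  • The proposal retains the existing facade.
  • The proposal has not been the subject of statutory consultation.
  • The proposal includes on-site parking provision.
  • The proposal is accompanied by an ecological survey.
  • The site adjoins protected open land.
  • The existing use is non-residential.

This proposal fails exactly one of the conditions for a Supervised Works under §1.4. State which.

§1.6 — Class-M Proposal: [the proposal includes on-site parking provision? yes] OR [the proposal retains the existing facade? yes] → satisfied.
§1.11 — Designated Development: [the site does not adjoin protected open land? no] OR [the proposal has been the subject of statutory consultation? no] → not satisfied.
§1.2 — Primary Alteration: [Class-M Proposal (§1.6)? yes] AND [not a Designated Development (§1.11)? yes] → satisfied.
§1.1 — Recognised Project: the site is within a flood-risk zone? no; the site adjoins protected open land? yes; the site lies within the settlement boundary? yes — 2 of 3 hold (need ≥2) → satisfied.
§1.9 — Scheduled Proposal: the site abuts a classified highway? no; Primary Alteration (§1.2)? yes; Recognised Project (§1.1)? yes — 2 of 3 hold (need ≥2) → satisfied.
§1.8 — Certified Works: the proposal has been the subject of statutory consultation? no; the proposal is accompanied by an ecological survey? yes; the existing use is residential? no — 1 of 3 hold (need ≥2) → not satisfied.
§1.7 — Covered Project: [Certified Works (§1.8)? no] AND [the proposal involves demolition of a listed structure? yes] → not satisfied.
§1.4 — Supervised Works: [Scheduled Proposal (§1.9)? yes] AND [Covered Project (§1.7)? no] → not satisfied.

Covered Project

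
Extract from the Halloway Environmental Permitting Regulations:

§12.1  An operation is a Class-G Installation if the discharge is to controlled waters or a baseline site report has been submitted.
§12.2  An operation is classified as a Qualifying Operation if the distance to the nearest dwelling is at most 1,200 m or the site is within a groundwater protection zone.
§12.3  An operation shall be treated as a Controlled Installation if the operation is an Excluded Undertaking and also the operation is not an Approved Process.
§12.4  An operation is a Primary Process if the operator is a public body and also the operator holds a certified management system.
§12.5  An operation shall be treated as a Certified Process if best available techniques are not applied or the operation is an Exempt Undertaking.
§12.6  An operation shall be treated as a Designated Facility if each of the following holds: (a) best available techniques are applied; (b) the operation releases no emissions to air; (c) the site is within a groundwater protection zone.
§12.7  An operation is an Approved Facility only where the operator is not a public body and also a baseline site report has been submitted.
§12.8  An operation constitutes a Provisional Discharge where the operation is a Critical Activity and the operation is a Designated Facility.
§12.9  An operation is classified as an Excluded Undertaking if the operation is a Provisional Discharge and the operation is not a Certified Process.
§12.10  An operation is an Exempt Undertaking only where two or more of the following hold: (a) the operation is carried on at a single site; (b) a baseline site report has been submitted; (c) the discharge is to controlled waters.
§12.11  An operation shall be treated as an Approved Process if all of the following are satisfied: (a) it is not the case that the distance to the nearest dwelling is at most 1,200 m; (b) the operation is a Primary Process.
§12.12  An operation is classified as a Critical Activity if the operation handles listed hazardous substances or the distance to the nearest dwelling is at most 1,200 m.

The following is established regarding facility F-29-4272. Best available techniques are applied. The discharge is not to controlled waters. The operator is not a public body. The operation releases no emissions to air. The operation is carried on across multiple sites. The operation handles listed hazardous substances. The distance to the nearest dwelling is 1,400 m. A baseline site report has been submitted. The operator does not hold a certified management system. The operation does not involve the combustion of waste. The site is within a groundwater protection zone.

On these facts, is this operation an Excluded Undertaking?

Under §12.12: the operation handles listed hazardous substances? yes; or distance to the nearest dwelling: 1,400 m ≤ 1,200 m? no. So the operation is a Critical Activity.
Under §12.6: best available techniques are applied? yes; and the operation releases no emissions to air? yes; and the site is within a groundwater protection zone? yes. So the operation is a Designated Facility.
Under §12.8: Critical Activity (§12.12)? yes; and Designated Facility (§12.6)? yes. So the operation is a Provisional Discharge.
Under §12.10: the operation is carried on at a single site? no; a baseline site report has been submitted? yes; the discharge is to controlled waters? no — 1 of 3 hold (need ≥2) → not satisfied.
Under §12.5: best available techniques are not applied? no; or Exempt Undertaking (§12.10)? no. So the operation is not a Certified Process.
Under §12.9: Provisional Discharge (§12.8)? yes; and not a Certified Process (§12.5)? yes. So the operation is an Excluded Undertaking.

Yes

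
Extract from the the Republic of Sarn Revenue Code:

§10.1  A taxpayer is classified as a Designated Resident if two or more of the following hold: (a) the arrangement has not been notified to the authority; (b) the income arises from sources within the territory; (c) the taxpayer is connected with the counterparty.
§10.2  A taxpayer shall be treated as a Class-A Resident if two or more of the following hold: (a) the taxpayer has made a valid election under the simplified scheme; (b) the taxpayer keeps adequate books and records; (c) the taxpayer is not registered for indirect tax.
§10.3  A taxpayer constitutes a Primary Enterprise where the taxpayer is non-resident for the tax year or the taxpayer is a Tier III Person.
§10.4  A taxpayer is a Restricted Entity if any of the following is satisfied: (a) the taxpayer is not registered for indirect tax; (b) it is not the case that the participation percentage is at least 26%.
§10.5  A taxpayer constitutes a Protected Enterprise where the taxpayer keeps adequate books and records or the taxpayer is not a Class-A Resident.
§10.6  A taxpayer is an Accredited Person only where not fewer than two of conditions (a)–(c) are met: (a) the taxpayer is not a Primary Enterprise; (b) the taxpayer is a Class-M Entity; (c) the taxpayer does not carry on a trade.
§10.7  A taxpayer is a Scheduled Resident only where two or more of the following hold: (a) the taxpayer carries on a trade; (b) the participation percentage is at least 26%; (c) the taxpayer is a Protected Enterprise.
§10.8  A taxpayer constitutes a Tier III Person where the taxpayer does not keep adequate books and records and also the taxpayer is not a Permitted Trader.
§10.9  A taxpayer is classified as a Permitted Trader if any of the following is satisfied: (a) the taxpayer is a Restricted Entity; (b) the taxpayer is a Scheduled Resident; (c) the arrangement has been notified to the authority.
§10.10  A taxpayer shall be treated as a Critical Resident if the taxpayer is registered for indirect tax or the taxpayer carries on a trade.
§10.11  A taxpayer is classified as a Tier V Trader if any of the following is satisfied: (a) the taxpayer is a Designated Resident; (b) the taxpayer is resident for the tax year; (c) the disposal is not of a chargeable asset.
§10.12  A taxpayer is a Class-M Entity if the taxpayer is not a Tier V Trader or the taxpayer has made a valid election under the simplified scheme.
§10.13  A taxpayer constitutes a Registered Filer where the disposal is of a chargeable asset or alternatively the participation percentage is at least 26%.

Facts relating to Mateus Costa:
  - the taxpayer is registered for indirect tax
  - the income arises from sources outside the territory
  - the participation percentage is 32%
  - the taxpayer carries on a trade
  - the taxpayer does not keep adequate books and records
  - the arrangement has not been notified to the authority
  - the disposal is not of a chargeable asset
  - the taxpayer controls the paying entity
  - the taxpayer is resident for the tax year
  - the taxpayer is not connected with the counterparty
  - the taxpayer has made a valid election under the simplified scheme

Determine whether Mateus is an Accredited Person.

Under §10.4: the taxpayer is not registered for indirect tax? no; or participation percentage: 32% ≥ 26%? yes, so negated condition no. So the taxpayer is not a Restricted Entity.
Under §10.2: the taxpayer has made a valid election under the simplified scheme? yes; the taxpayer keeps adequate books and records? no; the taxpayer is not registered for indirect tax? no — 1 of 3 hold (need ≥2) → not satisfied.
Under §10.5: the taxpayer keeps adequate books and records? no; or not a Class-A Resident (§10.2)? yes. So the taxpayer is a Protected Enterprise.
Under §10.7: the taxpayer carries on a trade? yes; participation percentage: 32% ≥ 26%? yes; Protected Enterprise (§10.5)? yes — 3 of 3 hold (need ≥2) → satisfied.
Under §10.9: Restricted Entity (§10.4)? no; or Scheduled Resident (§10.7)? yes; or the arrangement has been notified to the authority? no. So the taxpayer is a Permitted Trader.
Under §10.8: the taxpayer does not keep adequate books and records? yes; and not a Permitted Trader (§10.9)? no. So the taxpayer is not a Tier III Person.
Under §10.3: the taxpayer is non-resident for the tax year? no; or Tier III Person (§10.8)? no. So the taxpayer is not a Primary Enterprise.
Under §10.1: the arrangement has not been notified to the authority? yes; the income arises from sources within the territory? no; the taxpayer is connected with the counterparty? no — 1 of 3 hold (need ≥2) → not satisfied.
Under §10.11: Designated Resident (§10.1)? no; or the taxpayer is resident for the tax year? yes; or the disposal is not of a chargeable asset? yes. So the taxpayer is a Tier V Trader.
Under §10.12: not a Tier V Trader (§10.11)? no; or the taxpayer has made a valid election under the simplified scheme? yes. So the taxpayer is a Class-M Entity.
Under §10.6: not a Primary Enterprise (§10.3)? yes; Class-M Entity (§10.12)? yes; the taxpayer does not carry on a trade? no — 2 of 3 hold (need ≥2) → satisfied.

Yes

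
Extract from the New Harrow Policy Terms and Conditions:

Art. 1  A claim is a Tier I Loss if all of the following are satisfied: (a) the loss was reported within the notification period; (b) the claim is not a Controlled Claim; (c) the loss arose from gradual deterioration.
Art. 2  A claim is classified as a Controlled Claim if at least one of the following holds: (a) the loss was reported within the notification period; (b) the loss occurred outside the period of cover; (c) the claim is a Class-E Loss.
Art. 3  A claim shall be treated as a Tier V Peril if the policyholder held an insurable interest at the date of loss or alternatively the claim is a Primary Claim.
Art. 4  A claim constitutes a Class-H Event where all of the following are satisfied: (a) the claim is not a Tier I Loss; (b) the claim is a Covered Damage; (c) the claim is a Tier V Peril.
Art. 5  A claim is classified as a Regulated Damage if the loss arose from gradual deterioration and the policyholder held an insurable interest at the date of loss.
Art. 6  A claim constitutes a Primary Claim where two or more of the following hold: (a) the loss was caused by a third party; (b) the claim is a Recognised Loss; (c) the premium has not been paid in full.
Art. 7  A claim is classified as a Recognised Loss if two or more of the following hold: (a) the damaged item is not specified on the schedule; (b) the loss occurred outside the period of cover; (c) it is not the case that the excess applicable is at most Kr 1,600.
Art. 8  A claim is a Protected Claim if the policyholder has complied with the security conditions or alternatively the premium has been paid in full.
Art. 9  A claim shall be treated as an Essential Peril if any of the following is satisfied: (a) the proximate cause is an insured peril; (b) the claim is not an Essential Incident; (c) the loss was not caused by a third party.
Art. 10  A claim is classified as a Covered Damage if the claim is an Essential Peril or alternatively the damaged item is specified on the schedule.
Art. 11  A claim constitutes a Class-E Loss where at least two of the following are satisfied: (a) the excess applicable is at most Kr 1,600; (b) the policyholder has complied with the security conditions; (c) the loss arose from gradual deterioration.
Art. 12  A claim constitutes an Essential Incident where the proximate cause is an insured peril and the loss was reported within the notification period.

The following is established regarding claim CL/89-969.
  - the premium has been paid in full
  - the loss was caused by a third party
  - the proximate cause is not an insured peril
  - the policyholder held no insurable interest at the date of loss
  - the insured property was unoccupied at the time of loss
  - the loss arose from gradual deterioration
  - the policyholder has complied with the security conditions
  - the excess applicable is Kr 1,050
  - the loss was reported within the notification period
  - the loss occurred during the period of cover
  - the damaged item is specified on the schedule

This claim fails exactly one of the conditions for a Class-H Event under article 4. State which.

article 11 — Class-E Loss: excess applicable: Kr 1,050 ≤ Kr 1,600? yes; the policyholder has complied with the security conditions? yes; the loss arose from gradual deterioration? yes — 3 of 3 hold (need ≥2) → satisfied.
article 2 — Controlled Claim: [the loss was reported within the notification period? yes] OR [the loss occurred outside the period of cover? no] OR [Class-E Loss (article 11)? yes] → satisfied.
article 1 — Tier I Loss: [the loss was reported within the notification period? yes] AND [not a Controlled Claim (article 2)? no] AND [the loss arose from gradual deterioration? yes] → not satisfied.
article 12 — Essential Incident: [the proximate cause is an insured peril? no] AND [the loss was reported within the notification period? yes] → not satisfied.
article 9 — Essential Peril: [the proximate cause is an insured peril? no] OR [not an Essential Incident (article 12)? yes] OR [the loss was not caused by a third party? no] → satisfied.
article 10 — Covered Damage: [Essential Peril (article 9)? yes] OR [the damaged item is specified on the schedule? yes] → satisfied.
article 7 — Recognised Loss: the damaged item is not specified on the schedule? no; the loss occurred outside the period of cover? no; excess applicable: Kr 1,050 ≤ Kr 1,600? yes, so negated condition no — 0 of 3 hold (need ≥2) → not satisfied.
article 6 — Primary Claim: the loss was caused by a third party? yes; Recognised Loss (article 7)? no; the premium has not been paid in full? no — 1 of 3 hold (need ≥2) → not satisfied.
article 3 — Tier V Peril: [the policyholder held an insurable interest at the date of loss? no] OR [Primary Claim (article 6)? no] → not satisfied.
article 4 — Class-H Event: [not a Tier I Loss (article 1)? yes] AND [Covered Damage (article 10)? yes] AND [Tier V Peril (article 3)? no] → not satisfied.

Tier V Peril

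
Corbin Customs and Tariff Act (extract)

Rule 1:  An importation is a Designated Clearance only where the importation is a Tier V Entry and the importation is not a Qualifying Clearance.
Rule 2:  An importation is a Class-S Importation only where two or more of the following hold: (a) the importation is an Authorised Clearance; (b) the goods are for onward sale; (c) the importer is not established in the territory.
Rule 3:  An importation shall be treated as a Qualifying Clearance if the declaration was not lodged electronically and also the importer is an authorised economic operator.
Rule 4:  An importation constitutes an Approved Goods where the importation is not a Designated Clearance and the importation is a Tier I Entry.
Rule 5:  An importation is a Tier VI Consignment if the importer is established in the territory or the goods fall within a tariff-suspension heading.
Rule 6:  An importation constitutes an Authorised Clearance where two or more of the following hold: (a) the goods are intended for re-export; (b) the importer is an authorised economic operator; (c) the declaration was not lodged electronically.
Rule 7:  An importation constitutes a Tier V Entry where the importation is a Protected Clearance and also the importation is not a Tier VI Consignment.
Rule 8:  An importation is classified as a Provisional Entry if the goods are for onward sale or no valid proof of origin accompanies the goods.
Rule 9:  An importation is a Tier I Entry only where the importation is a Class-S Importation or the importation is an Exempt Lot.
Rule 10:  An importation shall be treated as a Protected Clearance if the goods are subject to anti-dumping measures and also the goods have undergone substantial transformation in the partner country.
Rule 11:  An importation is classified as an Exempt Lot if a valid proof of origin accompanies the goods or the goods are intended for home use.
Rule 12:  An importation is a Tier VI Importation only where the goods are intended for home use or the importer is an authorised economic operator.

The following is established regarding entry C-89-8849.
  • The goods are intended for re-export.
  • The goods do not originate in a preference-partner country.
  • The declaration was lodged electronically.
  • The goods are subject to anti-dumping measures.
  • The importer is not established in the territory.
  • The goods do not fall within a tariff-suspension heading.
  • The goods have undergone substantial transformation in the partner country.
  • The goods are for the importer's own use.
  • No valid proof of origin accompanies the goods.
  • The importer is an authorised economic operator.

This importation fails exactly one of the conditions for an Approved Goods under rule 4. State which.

Under rule 10: the goods are subject to anti-dumping measures? yes; and the goods have undergone substantial transformation in the partner country? yes. So the importation is a Protected Clearance.
Under rule 5: the importer is established in the territory? no; or the goods fall within a tariff-suspension heading? no. So the importation is not a Tier VI Consignment.
Under rule 7: Protected Clearance (rule 10)? yes; and not a Tier VI Consignment (rule 5)? yes. So the importation is a Tier V Entry.
Under rule 3: the declaration was not lodged electronically? no; and the importer is an authorised economic operator? yes. So the importation is not a Qualifying Clearance.
Under rule 1: Tier V Entry (rule 7)? yes; and not a Qualifying Clearance (rule 3)? yes. So the importation is a Designated Clearance.
Under rule 6: the goods are intended for re-export? yes; the importer is an authorised economic operator? yes; the declaration was not lodged electronically? no — 2 of 3 hold (need ≥2) → satisfied.
Under rule 2: Authorised Clearance (rule 6)? yes; the goods are for onward sale? no; the importer is not established in the territory? yes — 2 of 3 hold (need ≥2) → satisfied.
Under rule 11: a valid proof of origin accompanies the goods? no; or the goods are intended for home use? no. So the importation is not an Exempt Lot.
Under rule 9: Class-S Importation (rule 2)? yes; or Exempt Lot (rule 11)? no. So the importation is a Tier I Entry.
Under rule 4: not a Designated Clearance (rule 1)? no; and Tier I Entry (rule 9)? yes. So the importation is not an Approved Goods.

Designated Clearance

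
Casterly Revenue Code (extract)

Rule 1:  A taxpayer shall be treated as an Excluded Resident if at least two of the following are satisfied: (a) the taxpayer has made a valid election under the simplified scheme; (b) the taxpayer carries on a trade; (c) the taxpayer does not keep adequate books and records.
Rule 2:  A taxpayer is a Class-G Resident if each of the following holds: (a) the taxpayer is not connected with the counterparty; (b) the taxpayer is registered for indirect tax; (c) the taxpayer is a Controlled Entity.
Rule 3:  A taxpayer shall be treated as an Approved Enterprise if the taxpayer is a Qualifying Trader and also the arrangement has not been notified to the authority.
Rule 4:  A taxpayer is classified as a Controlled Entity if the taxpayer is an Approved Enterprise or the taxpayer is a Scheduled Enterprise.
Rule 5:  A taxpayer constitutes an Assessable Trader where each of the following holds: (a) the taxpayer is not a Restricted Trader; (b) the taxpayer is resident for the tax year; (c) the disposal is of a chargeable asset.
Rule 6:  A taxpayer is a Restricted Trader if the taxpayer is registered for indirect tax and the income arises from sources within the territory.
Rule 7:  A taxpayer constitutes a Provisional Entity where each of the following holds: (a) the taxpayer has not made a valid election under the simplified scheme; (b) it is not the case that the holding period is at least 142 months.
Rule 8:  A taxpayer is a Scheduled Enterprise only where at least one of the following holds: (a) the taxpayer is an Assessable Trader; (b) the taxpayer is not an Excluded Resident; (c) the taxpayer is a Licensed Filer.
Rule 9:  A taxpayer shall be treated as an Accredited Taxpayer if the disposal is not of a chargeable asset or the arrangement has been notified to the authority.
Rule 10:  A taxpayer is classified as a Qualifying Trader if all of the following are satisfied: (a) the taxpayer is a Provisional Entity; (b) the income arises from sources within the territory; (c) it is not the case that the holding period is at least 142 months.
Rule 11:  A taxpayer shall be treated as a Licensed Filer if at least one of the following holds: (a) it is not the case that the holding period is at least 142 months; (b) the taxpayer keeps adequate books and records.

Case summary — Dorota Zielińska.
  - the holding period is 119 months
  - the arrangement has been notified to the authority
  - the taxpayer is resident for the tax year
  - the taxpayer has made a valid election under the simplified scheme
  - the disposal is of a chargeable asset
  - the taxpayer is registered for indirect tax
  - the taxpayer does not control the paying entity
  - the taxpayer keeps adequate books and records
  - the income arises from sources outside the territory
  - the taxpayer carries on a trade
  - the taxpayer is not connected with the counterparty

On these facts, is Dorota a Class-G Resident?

rule 7 — Provisional Entity: [the taxpayer has not made a valid election under the simplified scheme? no] AND [holding period: 119 months ≥ 142 months? no, so negated condition yes] → not satisfied.
rule 10 — Qualifying Trader: [Provisional Entity (rule 7)? no] AND [the income arises from sources within the territory? no] AND [holding period: 119 months ≥ 142 months? no, so negated condition yes] → not satisfied.
rule 3 — Approved Enterprise: [Qualifying Trader (rule 10)? no] AND [the arrangement has not been notified to the authority? no] → not satisfied.
rule 6 — Restricted Trader: [the taxpayer is registered for indirect tax? yes] AND [the income arises from sources within the territory? no] → not satisfied.
rule 5 — Assessable Trader: [not a Restricted Trader (rule 6)? yes] AND [the taxpayer is resident for the tax year? yes] AND [the disposal is of a chargeable asset? yes] → satisfied.
rule 1 — Excluded Resident: the taxpayer has made a valid election under the simplified scheme? yes; the taxpayer carries on a trade? yes; the taxpayer does not keep adequate books and records? no — 2 of 3 hold (need ≥2) → satisfied.
rule 11 — Licensed Filer: [holding period: 119 months ≥ 142 months? no, so negated condition yes] OR [the taxpayer keeps adequate books and records? yes] → satisfied.
rule 8 — Scheduled Enterprise: [Assessable Trader (rule 5)? yes] OR [not an Excluded Resident (rule 1)? no] OR [Licensed Filer (rule 11)? yes] → satisfied.
rule 4 — Controlled Entity: [Approved Enterprise (rule 3)? no] OR [Scheduled Enterprise (rule 8)? yes] → satisfied.
rule 2 — Class-G Resident: [the taxpayer is not connected with the counterparty? yes] AND [the taxpayer is registered for indirect tax? yes] AND [Controlled Entity (rule 4)? yes] → satisfied.

Yes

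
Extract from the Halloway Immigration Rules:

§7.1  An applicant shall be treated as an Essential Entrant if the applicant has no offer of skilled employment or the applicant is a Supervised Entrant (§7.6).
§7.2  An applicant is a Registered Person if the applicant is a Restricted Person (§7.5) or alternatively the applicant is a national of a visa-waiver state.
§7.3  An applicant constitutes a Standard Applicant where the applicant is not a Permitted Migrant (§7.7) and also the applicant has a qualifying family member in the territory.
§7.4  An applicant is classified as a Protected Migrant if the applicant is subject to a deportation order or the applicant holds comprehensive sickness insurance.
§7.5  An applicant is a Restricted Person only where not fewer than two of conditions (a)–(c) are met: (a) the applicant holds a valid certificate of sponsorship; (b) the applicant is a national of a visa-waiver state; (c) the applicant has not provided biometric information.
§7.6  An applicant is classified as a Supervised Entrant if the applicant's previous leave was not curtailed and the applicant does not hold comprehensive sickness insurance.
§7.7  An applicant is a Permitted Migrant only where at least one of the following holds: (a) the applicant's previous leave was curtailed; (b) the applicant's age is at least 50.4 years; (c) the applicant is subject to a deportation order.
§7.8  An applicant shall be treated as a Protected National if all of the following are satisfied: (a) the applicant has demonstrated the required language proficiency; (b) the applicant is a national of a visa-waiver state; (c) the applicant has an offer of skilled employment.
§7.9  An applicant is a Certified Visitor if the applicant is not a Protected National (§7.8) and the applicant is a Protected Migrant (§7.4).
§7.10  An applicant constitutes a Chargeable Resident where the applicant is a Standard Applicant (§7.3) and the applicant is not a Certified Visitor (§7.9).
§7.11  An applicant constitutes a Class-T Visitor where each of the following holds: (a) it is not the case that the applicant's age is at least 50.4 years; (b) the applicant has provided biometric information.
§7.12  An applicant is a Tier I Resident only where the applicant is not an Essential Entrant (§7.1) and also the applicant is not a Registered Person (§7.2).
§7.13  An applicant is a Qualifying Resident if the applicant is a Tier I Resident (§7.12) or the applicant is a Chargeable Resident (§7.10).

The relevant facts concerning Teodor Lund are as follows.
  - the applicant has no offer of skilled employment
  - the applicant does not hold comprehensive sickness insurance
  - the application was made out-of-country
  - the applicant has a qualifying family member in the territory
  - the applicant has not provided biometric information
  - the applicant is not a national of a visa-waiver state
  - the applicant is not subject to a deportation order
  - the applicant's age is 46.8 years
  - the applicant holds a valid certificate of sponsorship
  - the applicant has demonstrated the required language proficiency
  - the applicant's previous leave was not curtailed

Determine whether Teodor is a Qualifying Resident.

Under §7.6: the applicant's previous leave was not curtailed? yes; and the applicant does not hold comprehensive sickness insurance? yes. So the applicant is a Supervised Entrant.
Under §7.1: the applicant has no offer of skilled employment? yes; or Supervised Entrant (§7.6)? yes. So the applicant is an Essential Entrant.
Under §7.5: the applicant holds a valid certificate of sponsorship? yes; the applicant is a national of a visa-waiver state? no; the applicant has not provided biometric information? yes — 2 of 3 hold (need ≥2) → satisfied.
Under §7.2: Restricted Person (§7.5)? yes; or the applicant is a national of a visa-waiver state? no. So the applicant is a Registered Person.
Under §7.12: not an Essential Entrant (§7.1)? no; and not a Registered Person (§7.2)? no. So the applicant is not a Tier I Resident.
Under §7.7: the applicant's previous leave was curtailed? no; or applicant's age: 46.8 years ≥ 50.4 years? no; or the applicant is subject to a deportation order? no. So the applicant is not a Permitted Migrant.
Under §7.3: not a Permitted Migrant (§7.7)? yes; and the applicant has a qualifying family member in the territory? yes. So the applicant is a Standard Applicant.
Under §7.8: the applicant has demonstrated the required language proficiency? yes; and the applicant is a national of a visa-waiver state? no; and the applicant has an offer of skilled employment? no. So the applicant is not a Protected National.
Under §7.4: the applicant is subject to a deportation order? no; or the applicant holds comprehensive sickness insurance? no. So the applicant is not a Protected Migrant.
Under §7.9: not a Protected National (§7.8)? yes; and Protected Migrant (§7.4)? no. So the applicant is not a Certified Visitor.
Under §7.10: Standard Applicant (§7.3)? yes; and not a Certified Visitor (§7.9)? yes. So the applicant is a Chargeable Resident.
Under §7.13: Tier I Resident (§7.12)? no; or Chargeable Resident (§7.10)? yes. So the applicant is a Qualifying Resident.

Yes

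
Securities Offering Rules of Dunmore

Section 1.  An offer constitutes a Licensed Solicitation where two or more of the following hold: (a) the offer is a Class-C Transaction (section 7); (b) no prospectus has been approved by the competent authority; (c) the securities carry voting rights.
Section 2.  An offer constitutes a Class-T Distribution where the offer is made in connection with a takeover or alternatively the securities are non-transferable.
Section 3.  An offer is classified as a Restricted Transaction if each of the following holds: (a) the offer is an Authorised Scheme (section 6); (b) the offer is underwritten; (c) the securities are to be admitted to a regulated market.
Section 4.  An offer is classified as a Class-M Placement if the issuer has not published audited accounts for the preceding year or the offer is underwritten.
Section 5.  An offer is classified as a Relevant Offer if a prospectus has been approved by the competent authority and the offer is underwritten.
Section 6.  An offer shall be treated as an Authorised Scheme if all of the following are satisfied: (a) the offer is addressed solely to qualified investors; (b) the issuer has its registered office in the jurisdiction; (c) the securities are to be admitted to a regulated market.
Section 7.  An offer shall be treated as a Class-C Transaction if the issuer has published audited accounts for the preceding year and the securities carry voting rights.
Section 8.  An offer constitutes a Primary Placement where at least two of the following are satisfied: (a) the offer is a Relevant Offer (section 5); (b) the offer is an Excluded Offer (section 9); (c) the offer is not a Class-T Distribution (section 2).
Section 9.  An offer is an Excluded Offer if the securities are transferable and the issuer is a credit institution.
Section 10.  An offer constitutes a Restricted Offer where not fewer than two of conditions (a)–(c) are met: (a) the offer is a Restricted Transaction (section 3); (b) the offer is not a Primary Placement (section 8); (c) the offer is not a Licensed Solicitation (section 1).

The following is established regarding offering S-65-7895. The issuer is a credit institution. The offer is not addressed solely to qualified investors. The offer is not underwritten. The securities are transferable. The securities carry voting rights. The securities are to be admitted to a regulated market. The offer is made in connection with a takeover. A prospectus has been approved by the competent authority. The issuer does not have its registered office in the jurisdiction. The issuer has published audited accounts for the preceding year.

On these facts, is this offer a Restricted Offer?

Under section 6: the offer is addressed solely to qualified investors? no; and the issuer has its registered office in the jurisdiction? no; and the securities are to be admitted to a regulated market? yes. So the offer is not an Authorised Scheme.
Under section 3: Authorised Scheme (section 6)? no; and the offer is underwritten? no; and the securities are to be admitted to a regulated market? yes. So the offer is not a Restricted Transaction.
Under section 5: a prospectus has been approved by the competent authority? yes; and the offer is underwritten? no. So the offer is not a Relevant Offer.
Under section 9: the securities are transferable? yes; and the issuer is a credit institution? yes. So the offer is an Excluded Offer.
Under section 2: the offer is made in connection with a takeover? yes; or the securities are non-transferable? no. So the offer is a Class-T Distribution.
Under section 8: Relevant Offer (section 5)? no; Excluded Offer (section 9)? yes; not a Class-T Distribution (section 2)? no — 1 of 3 hold (need ≥2) → not satisfied.
Under section 7: the issuer has published audited accounts for the preceding year? yes; and the securities carry voting rights? yes. So the offer is a Class-C Transaction.
Under section 1: Class-C Transaction (section 7)? yes; no prospectus has been approved by the competent authority? no; the securities carry voting rights? yes — 2 of 3 hold (need ≥2) → satisfied.
Under section 10: Restricted Transaction (section 3)? no; not a Primary Placement (section 8)? yes; not a Licensed Solicitation (section 1)? no — 1 of 3 hold (need ≥2) → not satisfied.

No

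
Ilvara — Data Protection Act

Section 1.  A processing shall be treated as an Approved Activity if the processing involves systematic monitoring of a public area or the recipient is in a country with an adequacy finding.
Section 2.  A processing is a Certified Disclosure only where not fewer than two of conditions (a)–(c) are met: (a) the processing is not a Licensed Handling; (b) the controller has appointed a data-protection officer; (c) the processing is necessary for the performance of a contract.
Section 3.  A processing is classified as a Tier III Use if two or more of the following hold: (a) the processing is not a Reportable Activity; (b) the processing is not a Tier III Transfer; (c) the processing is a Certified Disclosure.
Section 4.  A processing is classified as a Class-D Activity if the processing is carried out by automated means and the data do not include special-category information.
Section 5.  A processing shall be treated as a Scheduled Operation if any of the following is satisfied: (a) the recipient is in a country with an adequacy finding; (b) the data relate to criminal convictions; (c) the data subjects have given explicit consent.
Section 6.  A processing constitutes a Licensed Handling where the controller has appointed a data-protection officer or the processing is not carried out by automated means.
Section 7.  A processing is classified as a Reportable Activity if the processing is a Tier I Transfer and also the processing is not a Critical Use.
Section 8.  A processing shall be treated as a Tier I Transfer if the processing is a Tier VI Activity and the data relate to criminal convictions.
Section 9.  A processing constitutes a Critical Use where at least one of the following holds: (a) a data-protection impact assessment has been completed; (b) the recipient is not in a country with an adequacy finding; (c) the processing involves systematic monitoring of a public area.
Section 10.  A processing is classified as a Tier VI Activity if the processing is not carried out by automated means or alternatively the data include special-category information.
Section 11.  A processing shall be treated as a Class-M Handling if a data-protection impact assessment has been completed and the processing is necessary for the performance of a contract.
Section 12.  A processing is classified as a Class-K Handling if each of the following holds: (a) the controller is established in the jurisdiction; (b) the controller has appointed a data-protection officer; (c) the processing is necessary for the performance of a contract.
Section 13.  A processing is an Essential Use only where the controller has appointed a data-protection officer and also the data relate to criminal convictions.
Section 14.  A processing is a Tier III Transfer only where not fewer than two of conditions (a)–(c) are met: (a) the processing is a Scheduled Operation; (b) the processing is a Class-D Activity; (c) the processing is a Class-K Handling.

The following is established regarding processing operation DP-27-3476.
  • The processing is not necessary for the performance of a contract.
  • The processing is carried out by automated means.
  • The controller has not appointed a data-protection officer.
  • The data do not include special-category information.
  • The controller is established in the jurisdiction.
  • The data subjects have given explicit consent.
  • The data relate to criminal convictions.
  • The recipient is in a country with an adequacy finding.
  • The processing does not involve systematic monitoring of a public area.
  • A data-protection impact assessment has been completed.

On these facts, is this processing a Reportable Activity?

No

section 10 — Tier VI Activity: [the processing is not carried out by automated means? no] OR [the data include special-category information? no] → not satisfied.
section 8 — Tier I Transfer: [Tier VI Activity (section 10)? no] AND [the data relate to criminal convictions? yes] → not satisfied.
section 9 — Critical Use: [a data-protection impact assessment has been completed? yes] OR [the recipient is not in a country with an adequacy finding? no] OR [the processing involves systematic monitoring of a public area? no] → satisfied.
section 7 — Reportable Activity: [Tier I Transfer (section 8)? no] AND [not a Critical Use (section 9)? no] → not satisfied.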